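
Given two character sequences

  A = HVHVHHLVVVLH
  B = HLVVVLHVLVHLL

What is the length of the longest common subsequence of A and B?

7

One common subsequence of length 7: H [1,1], then V [2,5], then H [3,7], then V [4,10], then H [6,11], then L [7,12], then L [11,13]. The LCS DP gives dp[12][13] = 7, so this is optimal.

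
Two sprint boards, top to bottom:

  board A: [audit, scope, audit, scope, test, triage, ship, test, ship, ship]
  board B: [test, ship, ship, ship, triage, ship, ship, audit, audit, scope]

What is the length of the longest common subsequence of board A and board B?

4

Match test [5,1], then triage [6,5], then ship [7,6], then ship [9,7] — 4 tasks in the same relative order in both. dp[10][10] = 4 confirms this is the maximum.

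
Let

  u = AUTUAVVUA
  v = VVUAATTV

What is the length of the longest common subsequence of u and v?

4

Match V (u #6, v #1) → V (u #7, v #2) → U (u #8, v #3) → A (u #9, v #5) — 4 characters in the same relative order in both. The LCS DP gives dp[9][8] = 4, so this is optimal.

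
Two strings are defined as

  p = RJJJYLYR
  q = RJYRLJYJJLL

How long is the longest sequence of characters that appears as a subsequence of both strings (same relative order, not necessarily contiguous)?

5

Pick R (p #1, q #4) → J (p #2, q #6) → J (p #3, q #8) → J (p #4, q #9) → L (p #6, q #11); all 5 characters appear in both, in order. Since dp[8][11] = 5, nothing longer is possible.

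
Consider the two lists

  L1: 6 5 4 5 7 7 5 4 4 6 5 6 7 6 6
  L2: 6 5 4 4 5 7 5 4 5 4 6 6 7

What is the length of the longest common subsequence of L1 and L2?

One common subsequence of length 11: 6 (L1 #1, L2 #1) → 5 (L1 #2, L2 #2) → 4 (L1 #3, L2 #4) → 5 (L1 #4, L2 #5) → 7 (L1 #6, L2 #6) → 5 (L1 #7, L2 #7) → 4 (L1 #8, L2 #8) → 4 (L1 #9, L2 #10) → 6 (L1 #10, L2 #11) → 6 (L1 #12, L2 #12) → 7 (L1 #13, L2 #13). dp[15][13] = 11 confirms this is the maximum.

11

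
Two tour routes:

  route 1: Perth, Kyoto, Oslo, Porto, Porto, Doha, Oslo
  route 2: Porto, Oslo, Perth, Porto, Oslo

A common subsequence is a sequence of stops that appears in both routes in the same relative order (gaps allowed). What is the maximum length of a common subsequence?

3

Match Perth (route 1 #1, route 2 #3), Porto (route 1 #5, route 2 #4), Oslo (route 1 #7, route 2 #5) — 3 stops in the same relative order in both. The LCS DP gives dp[7][5] = 3, so this is optimal.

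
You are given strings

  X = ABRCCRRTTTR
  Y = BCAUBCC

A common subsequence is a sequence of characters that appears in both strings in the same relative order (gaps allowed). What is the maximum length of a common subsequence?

Pick A (X #1, Y #3); then B (X #2, Y #5); then C (X #4, Y #6); then C (X #5, Y #7); all 4 characters appear in both, in order, and the DP table's final entry dp[11][7] is also 4, so no common subsequence is longer.

4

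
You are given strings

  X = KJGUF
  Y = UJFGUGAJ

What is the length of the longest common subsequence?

3

Let dp[i][j] be the LCS length of the first i characters of X and the first j characters of Y. dp[i][j] = dp[i-1][j-1]+1 when the i-th and j-th characters match, else max(dp[i-1][j], dp[i][j-1]).
    ·  U  J  F  G  U  G  A  J
 ·  0  0  0  0  0  0  0  0  0
 K  0  0  0  0  0  0  0  0  0
 J  0  0  1  1  1  1  1  1  1
 G  0  0  1  1  2  2  2  2  2
 U  0  1  1  1  2  3  3  3  3
 F  0  1  1  2  2  3  3  3  3
dp[5][8] = 3. One LCS (by backtracking along matches): JGU.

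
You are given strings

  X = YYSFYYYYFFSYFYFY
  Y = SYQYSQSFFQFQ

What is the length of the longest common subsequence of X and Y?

6

One common subsequence of length 6: Y [1,2] → Y [2,4] → S [3,7] → F [4,8] → F [9,9] → F [10,11]. dp[16][12] = 6 confirms this is the maximum.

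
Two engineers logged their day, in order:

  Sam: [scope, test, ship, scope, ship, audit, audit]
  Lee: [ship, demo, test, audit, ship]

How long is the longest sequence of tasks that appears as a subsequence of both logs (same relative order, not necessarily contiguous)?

2

Pick test at Sam[2]=Lee[3], then ship at Sam[5]=Lee[5]; all 2 tasks appear in both, in order. dp[7][5] = 2 confirms this is the maximum.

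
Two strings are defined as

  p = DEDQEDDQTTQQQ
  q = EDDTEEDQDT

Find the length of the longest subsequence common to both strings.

Let dp[i][j] be the LCS length of the first i characters of p and the first j characters of q. dp[i][j] = dp[i-1][j-1]+1 when the i-th and j-th characters match, else max(dp[i-1][j], dp[i][j-1]).
    ·  E  D  D  T  E  E  D  Q  D  T
 ·  0  0  0  0  0  0  0  0  0  0  0
 D  0  0  1  1  1  1  1  1  1  1  1
 E  0  1  1  1  1  2  2  2  2  2  2
 D  0  1  2  2  2  2  2  3  3  3  3
 Q  0  1  2  2  2  2  2  3  4  4  4
 E  0  1  2  2  2  3  3  3  4  4  4
 D  0  1  2  3  3  3  3  4  4  5  5
 D  0  1  2  3  3  3  3  4  4  5  5
 Q  0  1  2  3  3  3  3  4  5  5  5
 T  0  1  2  3  4  4  4  4  5  5  6
 T  0  1  2  3  4  4  4  4  5  5  6
 Q  0  1  2  3  4  4  4  4  5  5  6
 Q  0  1  2  3  4  4  4  4  5  5  6
 Q  0  1  2  3  4  4  4  4  5  5  6
dp[13][10] = 6. One LCS (by backtracking along matches): DEDQDT.

6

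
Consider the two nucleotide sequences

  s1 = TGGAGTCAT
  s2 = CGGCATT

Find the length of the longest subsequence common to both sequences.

One common subsequence of length 5: G at s1[2]=s2[2], then G at s1[3]=s2[3], then A at s1[4]=s2[5], then T at s1[6]=s2[6], then T at s1[9]=s2[7], and the DP table's final entry dp[9][7] is also 5, so no common subsequence is longer.

5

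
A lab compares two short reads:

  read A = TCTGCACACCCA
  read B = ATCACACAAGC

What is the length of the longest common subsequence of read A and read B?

One common subsequence of length 7: T at read A[1]=read B[2], then C at read A[2]=read B[3], then C at read A[5]=read B[5], then A at read A[6]=read B[6], then C at read A[7]=read B[7], then A at read A[8]=read B[9], then C at read A[11]=read B[11]. dp[12][11] = 7 confirms this is the maximum.

7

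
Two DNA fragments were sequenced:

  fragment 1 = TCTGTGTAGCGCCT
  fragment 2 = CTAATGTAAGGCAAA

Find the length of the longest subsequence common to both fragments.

9

Pick C [2,1]; then T [3,2]; then T [5,5]; then G [6,6]; then T [7,7]; then A [8,9]; then G [9,10]; then G [11,11]; then C [12,12]; all 9 bases appear in both, in order. The LCS DP gives dp[14][15] = 9, so this is optimal.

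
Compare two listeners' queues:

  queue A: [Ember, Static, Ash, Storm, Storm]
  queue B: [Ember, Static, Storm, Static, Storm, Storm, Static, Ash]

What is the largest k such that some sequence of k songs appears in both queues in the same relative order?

Match Ember (queue A #1, queue B #1); then Static (queue A #2, queue B #4); then Storm (queue A #4, queue B #5); then Storm (queue A #5, queue B #6) — 4 songs in the same relative order in both. The LCS DP gives dp[5][8] = 4, so this is optimal.

4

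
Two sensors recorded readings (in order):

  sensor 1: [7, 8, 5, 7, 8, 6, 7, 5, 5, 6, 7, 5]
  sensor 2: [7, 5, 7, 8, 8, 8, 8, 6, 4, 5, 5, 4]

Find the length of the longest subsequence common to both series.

One common subsequence of length 7: 7 at sensor 1[1]=sensor 2[1], 5 at sensor 1[3]=sensor 2[2], 7 at sensor 1[4]=sensor 2[3], 8 at sensor 1[5]=sensor 2[7], 6 at sensor 1[6]=sensor 2[8], 5 at sensor 1[8]=sensor 2[10], 5 at sensor 1[9]=sensor 2[11]. dp[12][12] = 7 confirms this is the maximum.

7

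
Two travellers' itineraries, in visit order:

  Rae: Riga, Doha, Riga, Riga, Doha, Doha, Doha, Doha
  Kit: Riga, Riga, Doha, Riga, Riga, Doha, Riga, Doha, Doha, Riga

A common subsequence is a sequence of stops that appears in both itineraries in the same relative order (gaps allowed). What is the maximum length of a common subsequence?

One common subsequence of length 7: Riga at Rae[1]=Kit[2], then Doha at Rae[2]=Kit[3], then Riga at Rae[3]=Kit[4], then Riga at Rae[4]=Kit[5], then Doha at Rae[5]=Kit[6], then Doha at Rae[6]=Kit[8], then Doha at Rae[7]=Kit[9]. Since dp[8][10] = 7, nothing longer is possible.

7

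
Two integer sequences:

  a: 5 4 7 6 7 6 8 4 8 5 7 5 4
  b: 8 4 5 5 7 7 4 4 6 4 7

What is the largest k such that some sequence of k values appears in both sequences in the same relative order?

6

Taking 5 (a #1, b #4), then 7 (a #3, b #5), then 7 (a #5, b #6), then 6 (a #6, b #9), then 4 (a #8, b #10), then 7 (a #11, b #11) gives a common subsequence of length 6. dp[13][11] = 6 confirms this is the maximum.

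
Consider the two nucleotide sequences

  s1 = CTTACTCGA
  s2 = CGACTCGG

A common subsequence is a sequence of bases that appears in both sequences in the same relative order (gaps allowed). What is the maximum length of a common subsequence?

Taking C at s1[1]=s2[1] → A at s1[4]=s2[3] → C at s1[5]=s2[4] → T at s1[6]=s2[5] → C at s1[7]=s2[6] → G at s1[8]=s2[8] gives a common subsequence of length 6. dp[9][8] = 6 confirms this is the maximum.

6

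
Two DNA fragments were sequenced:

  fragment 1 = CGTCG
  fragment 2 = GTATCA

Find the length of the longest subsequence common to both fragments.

Taking G at fragment 1[2]=fragment 2[1], T at fragment 1[3]=fragment 2[4], C at fragment 1[4]=fragment 2[5] gives a common subsequence of length 3. Since dp[5][6] = 3, nothing longer is possible.

3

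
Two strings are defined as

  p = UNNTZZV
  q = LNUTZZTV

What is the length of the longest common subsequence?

5

Let dp[i][j] be the LCS length of the first i characters of p and the first j characters of q. dp[i][j] = dp[i-1][j-1]+1 when the i-th and j-th characters match, else max(dp[i-1][j], dp[i][j-1]).
    ·  L  N  U  T  Z  Z  T  V
 ·  0  0  0  0  0  0  0  0  0
 U  0  0  0  1  1  1  1  1  1
 N  0  0  1  1  1  1  1  1  1
 N  0  0  1  1  1  1  1  1  1
 T  0  0  1  1  2  2  2  2  2
 Z  0  0  1  1  2  3  3  3  3
 Z  0  0  1  1  2  3  4  4  4
 V  0  0  1  1  2  3  4  4  5
dp[7][8] = 5. One LCS (by backtracking along matches): UTZZV.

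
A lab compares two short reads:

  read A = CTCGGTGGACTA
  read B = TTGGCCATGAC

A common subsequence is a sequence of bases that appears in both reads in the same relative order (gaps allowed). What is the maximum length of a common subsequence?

Taking T (read A #2, read B #2); then G (read A #4, read B #3); then G (read A #5, read B #4); then T (read A #6, read B #8); then G (read A #8, read B #9); then A (read A #9, read B #10); then C (read A #10, read B #11) gives a common subsequence of length 7. The LCS DP gives dp[12][11] = 7, so this is optimal.

7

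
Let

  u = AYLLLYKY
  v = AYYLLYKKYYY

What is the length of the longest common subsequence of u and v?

7

Let dp[i][j] be the LCS length of the first i characters of u and the first j characters of v. dp[i][j] = dp[i-1][j-1]+1 when the i-th and j-th characters match, else max(dp[i-1][j], dp[i][j-1]).
    ·  A  Y  Y  L  L  Y  K  K  Y  Y  Y
 ·  0  0  0  0  0  0  0  0  0  0  0  0
 A  0  1  1  1  1  1  1  1  1  1  1  1
 Y  0  1  2  2  2  2  2  2  2  2  2  2
 L  0  1  2  2  3  3  3  3  3  3  3  3
 L  0  1  2  2  3  4  4  4  4  4  4  4
 L  0  1  2  2  3  4  4  4  4  4  4  4
 Y  0  1  2  3  3  4  5  5  5  5  5  5
 K  0  1  2  3  3  4  5  6  6  6  6  6
 Y  0  1  2  3  3  4  5  6  6  7  7  7
dp[8][11] = 7. One LCS (by backtracking along matches): AYLLYKY.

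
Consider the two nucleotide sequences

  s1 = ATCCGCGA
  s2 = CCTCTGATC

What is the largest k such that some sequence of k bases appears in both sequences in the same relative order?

Let dp[i][j] be the LCS length of the first i bases of s1 and the first j bases of s2. dp[i][j] = dp[i-1][j-1]+1 when the i-th and j-th bases match, else max(dp[i-1][j], dp[i][j-1]).
    ·  C  C  T  C  T  G  A  T  C
 ·  0  0  0  0  0  0  0  0  0  0
 A  0  0  0  0  0  0  0  1  1  1
 T  0  0  0  1  1  1  1  1  2  2
 C  0  1  1  1  2  2  2  2  2  3
 C  0  1  2  2  2  2  2  2  2  3
 G  0  1  2  2  2  2  3  3  3  3
 C  0  1  2  2  3  3  3  3  3  4
 G  0  1  2  2  3  3  4  4  4  4
 A  0  1  2  2  3  3  4  5  5  5
dp[8][9] = 5. One LCS (by backtracking along matches): CCCGA.

5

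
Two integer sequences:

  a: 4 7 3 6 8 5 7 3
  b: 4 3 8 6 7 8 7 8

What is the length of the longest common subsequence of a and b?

5

One common subsequence of length 5: 4 [1,1], 3 [3,2], 6 [4,4], 8 [5,6], 7 [7,7], and the DP table's final entry dp[8][8] is also 5, so no common subsequence is longer.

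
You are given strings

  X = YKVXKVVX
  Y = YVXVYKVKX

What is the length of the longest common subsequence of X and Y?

Let dp[i][j] be the LCS length of the first i characters of X and the first j characters of Y. dp[i][j] = dp[i-1][j-1]+1 when the i-th and j-th characters match, else max(dp[i-1][j], dp[i][j-1]).
    ·  Y  V  X  V  Y  K  V  K  X
 ·  0  0  0  0  0  0  0  0  0  0
 Y  0  1  1  1  1  1  1  1  1  1
 K  0  1  1  1  1  1  2  2  2  2
 V  0  1  2  2  2  2  2  3  3  3
 X  0  1  2  3  3  3  3  3  3  4
 K  0  1  2  3  3  3  4  4  4  4
 V  0  1  2  3  4  4  4  5  5  5
 V  0  1  2  3  4  4  4  5  5  5
 X  0  1  2  3  4  4  4  5  5  6
dp[8][9] = 6. One LCS (by backtracking along matches): YVXKVX.

6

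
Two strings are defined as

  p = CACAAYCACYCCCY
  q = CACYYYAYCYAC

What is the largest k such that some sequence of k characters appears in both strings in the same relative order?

Match C (p #1, q #1); then A (p #2, q #2); then C (p #3, q #3); then A (p #5, q #7); then Y (p #6, q #8); then C (p #7, q #9); then A (p #8, q #11); then C (p #13, q #12) — 8 characters in the same relative order in both. The LCS DP gives dp[14][12] = 8, so this is optimal.

8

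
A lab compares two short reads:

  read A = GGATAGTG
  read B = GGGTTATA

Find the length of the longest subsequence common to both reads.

5

Let dp[i][j] be the LCS length of the first i bases of read A and the first j bases of read B. dp[i][j] = dp[i-1][j-1]+1 when the i-th and j-th bases match, else max(dp[i-1][j], dp[i][j-1]).
    ·  G  G  G  T  T  A  T  A
 ·  0  0  0  0  0  0  0  0  0
 G  0  1  1  1  1  1  1  1  1
 G  0  1  2  2  2  2  2  2  2
 A  0  1  2  2  2  2  3  3  3
 T  0  1  2  2  3  3  3  4  4
 A  0  1  2  2  3  3  4  4  5
 G  0  1  2  3  3  3  4  4  5
 T  0  1  2  3  4  4  4  5  5
 G  0  1  2  3  4  4  4  5  5
dp[8][8] = 5. One LCS (by backtracking along matches): GGATA.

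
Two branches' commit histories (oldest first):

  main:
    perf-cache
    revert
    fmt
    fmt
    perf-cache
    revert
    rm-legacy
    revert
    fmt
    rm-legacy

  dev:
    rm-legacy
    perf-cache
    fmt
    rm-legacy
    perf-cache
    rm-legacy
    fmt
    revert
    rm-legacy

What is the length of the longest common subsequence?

6

One common subsequence of length 6: perf-cache [1,2], then fmt [3,3], then perf-cache [5,5], then rm-legacy [7,6], then revert [8,8], then rm-legacy [10,9], and the DP table's final entry dp[10][9] is also 6, so no common subsequence is longer.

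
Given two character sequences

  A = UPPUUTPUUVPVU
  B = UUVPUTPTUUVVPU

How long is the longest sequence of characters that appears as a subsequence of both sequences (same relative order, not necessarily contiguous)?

10

Pick U (A #1, B #2), P (A #3, B #4), U (A #5, B #5), T (A #6, B #6), P (A #7, B #7), U (A #8, B #9), U (A #9, B #10), V (A #10, B #12), P (A #11, B #13), U (A #13, B #14); all 10 characters appear in both, in order. The LCS DP gives dp[13][14] = 10, so this is optimal.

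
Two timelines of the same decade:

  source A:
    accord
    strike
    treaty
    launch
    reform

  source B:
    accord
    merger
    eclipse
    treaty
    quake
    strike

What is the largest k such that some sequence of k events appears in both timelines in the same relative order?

2

Pick accord [1,1], strike [2,6]; all 2 events appear in both, in order. dp[5][6] = 2 confirms this is the maximum.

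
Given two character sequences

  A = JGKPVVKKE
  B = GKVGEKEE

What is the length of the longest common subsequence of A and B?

5

Match G [2,1]; then K [3,2]; then V [5,3]; then K [7,6]; then E [9,8] — 5 characters in the same relative order in both, and the DP table's final entry dp[9][8] is also 5, so no common subsequence is longer.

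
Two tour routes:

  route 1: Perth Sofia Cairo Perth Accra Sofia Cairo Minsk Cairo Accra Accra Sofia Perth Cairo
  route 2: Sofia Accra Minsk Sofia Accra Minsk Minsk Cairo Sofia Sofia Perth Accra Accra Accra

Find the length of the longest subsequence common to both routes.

Match Sofia [2,1], Accra [5,2], Sofia [6,4], Minsk [8,7], Cairo [9,8], Accra [10,13], Accra [11,14] — 7 stops in the same relative order in both, and the DP table's final entry dp[14][14] is also 7, so no common subsequence is longer.

7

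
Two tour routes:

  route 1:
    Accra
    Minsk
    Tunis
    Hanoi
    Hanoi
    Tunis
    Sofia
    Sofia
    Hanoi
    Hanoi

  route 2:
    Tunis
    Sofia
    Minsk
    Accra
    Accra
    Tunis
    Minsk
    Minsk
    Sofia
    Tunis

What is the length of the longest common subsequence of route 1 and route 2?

3

Match Accra at route 1[1]=route 2[5], then Minsk at route 1[2]=route 2[8], then Tunis at route 1[6]=route 2[10] — 3 stops in the same relative order in both. Since dp[10][10] = 3, nothing longer is possible.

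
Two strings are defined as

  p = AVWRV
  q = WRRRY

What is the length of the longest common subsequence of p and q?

Pick W (p #3, q #1), R (p #4, q #4); all 2 characters appear in both, in order, and the DP table's final entry dp[5][5] is also 2, so no common subsequence is longer.

2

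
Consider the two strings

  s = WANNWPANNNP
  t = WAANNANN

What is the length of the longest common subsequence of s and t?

7

Match W at s[1]=t[1], A at s[2]=t[3], N at s[3]=t[4], N at s[4]=t[5], A at s[7]=t[6], N at s[9]=t[7], N at s[10]=t[8] — 7 characters in the same relative order in both. Since dp[11][8] = 7, nothing longer is possible.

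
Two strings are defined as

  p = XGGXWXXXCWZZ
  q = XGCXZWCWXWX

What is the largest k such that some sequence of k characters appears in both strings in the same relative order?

6

Match X (p #1, q #1), then G (p #2, q #2), then X (p #4, q #4), then W (p #5, q #8), then X (p #6, q #9), then X (p #8, q #11) — 6 characters in the same relative order in both. Since dp[12][11] = 6, nothing longer is possible.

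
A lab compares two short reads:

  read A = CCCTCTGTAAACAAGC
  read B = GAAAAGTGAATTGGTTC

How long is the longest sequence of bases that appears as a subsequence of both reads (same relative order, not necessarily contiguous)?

8

One common subsequence of length 8: G [7,1] → A [9,3] → A [10,4] → A [11,5] → A [13,9] → A [14,10] → G [15,14] → C [16,17]. dp[16][17] = 8 confirms this is the maximum.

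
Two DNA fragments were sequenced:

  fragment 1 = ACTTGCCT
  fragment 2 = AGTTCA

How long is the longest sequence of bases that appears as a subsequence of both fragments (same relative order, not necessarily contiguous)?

Let dp[i][j] be the LCS length of the first i bases of fragment 1 and the first j bases of fragment 2. dp[i][j] = dp[i-1][j-1]+1 when the i-th and j-th bases match, else max(dp[i-1][j], dp[i][j-1]).
    ·  A  G  T  T  C  A
 ·  0  0  0  0  0  0  0
 A  0  1  1  1  1  1  1
 C  0  1  1  1  1  2  2
 T  0  1  1  2  2  2  2
 T  0  1  1  2  3  3  3
 G  0  1  2  2  3  3  3
 C  0  1  2  2  3  4  4
 C  0  1  2  2  3  4  4
 T  0  1  2  3  3  4  4
dp[8][6] = 4. One LCS (by backtracking along matches): ATTC.

4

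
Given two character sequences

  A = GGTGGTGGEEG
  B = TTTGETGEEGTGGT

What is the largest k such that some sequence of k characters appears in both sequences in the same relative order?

7

One common subsequence of length 7: G at A[1]=B[4] → T at A[3]=B[6] → G at A[4]=B[7] → G at A[5]=B[10] → T at A[6]=B[11] → G at A[7]=B[12] → G at A[8]=B[13]. dp[11][14] = 7 confirms this is the maximum.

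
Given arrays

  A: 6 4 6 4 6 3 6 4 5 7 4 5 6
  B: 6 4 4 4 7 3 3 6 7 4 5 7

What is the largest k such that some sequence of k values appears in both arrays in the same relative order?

Taking 6 (A #1, B #1) → 4 (A #2, B #3) → 4 (A #4, B #4) → 3 (A #6, B #7) → 6 (A #7, B #8) → 4 (A #8, B #10) → 5 (A #9, B #11) → 7 (A #10, B #12) gives a common subsequence of length 8. Since dp[13][12] = 8, nothing longer is possible.

8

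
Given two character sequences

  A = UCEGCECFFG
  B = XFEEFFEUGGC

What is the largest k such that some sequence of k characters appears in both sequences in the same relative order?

5

One common subsequence of length 5: E at A[3]=B[3], then E at A[6]=B[4], then F at A[8]=B[5], then F at A[9]=B[6], then G at A[10]=B[10]. dp[10][11] = 5 confirms this is the maximum.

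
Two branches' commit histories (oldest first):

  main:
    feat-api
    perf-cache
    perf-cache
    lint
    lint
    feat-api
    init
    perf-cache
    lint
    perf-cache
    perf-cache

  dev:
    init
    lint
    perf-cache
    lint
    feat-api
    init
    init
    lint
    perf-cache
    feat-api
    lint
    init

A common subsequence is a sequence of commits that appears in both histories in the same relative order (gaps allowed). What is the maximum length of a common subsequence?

Pick perf-cache at main[3]=dev[3], then lint at main[5]=dev[4], then feat-api at main[6]=dev[5], then init at main[7]=dev[7], then perf-cache at main[8]=dev[9], then lint at main[9]=dev[11]; all 6 commits appear in both, in order. Since dp[11][12] = 6, nothing longer is possible.

6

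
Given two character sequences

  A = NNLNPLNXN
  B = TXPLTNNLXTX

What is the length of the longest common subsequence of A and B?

4

Let dp[i][j] be the LCS length of the first i characters of A and the first j characters of B. dp[i][j] = dp[i-1][j-1]+1 when the i-th and j-th characters match, else max(dp[i-1][j], dp[i][j-1]).
    ·  T  X  P  L  T  N  N  L  X  T  X
 ·  0  0  0  0  0  0  0  0  0  0  0  0
 N  0  0  0  0  0  0  1  1  1  1  1  1
 N  0  0  0  0  0  0  1  2  2  2  2  2
 L  0  0  0  0  1  1  1  2  3  3  3  3
 N  0  0  0  0  1  1  2  2  3  3  3  3
 P  0  0  0  1  1  1  2  2  3  3  3  3
 L  0  0  0  1  2  2  2  2  3  3  3  3
 N  0  0  0  1  2  2  3  3  3  3  3  3
 X  0  0  1  1  2  2  3  3  3  4  4  4
 N  0  0  1  1  2  2  3  4  4  4  4  4
dp[9][11] = 4. One LCS (by backtracking along matches): NNLX.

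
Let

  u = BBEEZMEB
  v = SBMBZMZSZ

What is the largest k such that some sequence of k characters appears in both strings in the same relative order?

Match B [1,2]; then B [2,4]; then Z [5,5]; then M [6,6] — 4 characters in the same relative order in both. dp[8][9] = 4 confirms this is the maximum.

4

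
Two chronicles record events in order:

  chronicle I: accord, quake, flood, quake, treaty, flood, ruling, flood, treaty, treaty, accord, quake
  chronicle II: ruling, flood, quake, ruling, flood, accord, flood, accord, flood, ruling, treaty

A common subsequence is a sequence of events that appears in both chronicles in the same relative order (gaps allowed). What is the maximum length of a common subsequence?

Pick accord at chronicle I[1]=chronicle II[6], then flood at chronicle I[3]=chronicle II[7], then flood at chronicle I[6]=chronicle II[9], then ruling at chronicle I[7]=chronicle II[10], then treaty at chronicle I[10]=chronicle II[11]; all 5 events appear in both, in order. The LCS DP gives dp[12][11] = 5, so this is optimal.

5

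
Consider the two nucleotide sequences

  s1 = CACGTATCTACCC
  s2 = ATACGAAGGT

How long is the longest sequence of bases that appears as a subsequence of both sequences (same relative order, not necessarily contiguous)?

Let dp[i][j] be the LCS length of the first i bases of s1 and the first j bases of s2. dp[i][j] = dp[i-1][j-1]+1 when the i-th and j-th bases match, else max(dp[i-1][j], dp[i][j-1]).
    ·  A  T  A  C  G  A  A  G  G  T
 ·  0  0  0  0  0  0  0  0  0  0  0
 C  0  0  0  0  1  1  1  1  1  1  1
 A  0  1  1  1  1  1  2  2  2  2  2
 C  0  1  1  1  2  2  2  2  2  2  2
 G  0  1  1  1  2  3  3  3  3  3  3
 T  0  1  2  2  2  3  3  3  3  3  4
 A  0  1  2  3  3  3  4  4  4  4  4
 T  0  1  2  3  3  3  4  4  4  4  5
 C  0  1  2  3  4  4  4  4  4  4  5
 T  0  1  2  3  4  4  4  4  4  4  5
 A  0  1  2  3  4  4  5  5  5  5  5
 C  0  1  2  3  4  4  5  5  5  5  5
 C  0  1  2  3  4  4  5  5  5  5  5
 C  0  1  2  3  4  4  5  5  5  5  5
dp[13][10] = 5. One LCS (by backtracking along matches): ACGAT.

5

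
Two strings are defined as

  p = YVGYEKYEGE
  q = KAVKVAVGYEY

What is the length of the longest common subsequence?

5

Match V [2,7]; then G [3,8]; then Y [4,9]; then E [5,10]; then Y [7,11] — 5 characters in the same relative order in both. Since dp[10][11] = 5, nothing longer is possible.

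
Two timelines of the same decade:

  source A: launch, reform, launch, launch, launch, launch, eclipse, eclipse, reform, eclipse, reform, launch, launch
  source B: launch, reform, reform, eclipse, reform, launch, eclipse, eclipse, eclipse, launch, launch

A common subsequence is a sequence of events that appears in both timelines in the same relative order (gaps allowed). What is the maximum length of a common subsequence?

Taking launch (source A #1, source B #1), reform (source A #2, source B #5), launch (source A #6, source B #6), eclipse (source A #7, source B #7), eclipse (source A #8, source B #8), eclipse (source A #10, source B #9), launch (source A #12, source B #10), launch (source A #13, source B #11) gives a common subsequence of length 8, and the DP table's final entry dp[13][11] is also 8, so no common subsequence is longer.

8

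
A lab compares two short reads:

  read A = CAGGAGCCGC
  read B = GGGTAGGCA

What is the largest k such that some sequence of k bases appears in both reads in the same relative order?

Match G (read A #3, read B #2) → G (read A #4, read B #3) → A (read A #5, read B #5) → G (read A #6, read B #6) → G (read A #9, read B #7) → C (read A #10, read B #8) — 6 bases in the same relative order in both, and the DP table's final entry dp[10][9] is also 6, so no common subsequence is longer.

6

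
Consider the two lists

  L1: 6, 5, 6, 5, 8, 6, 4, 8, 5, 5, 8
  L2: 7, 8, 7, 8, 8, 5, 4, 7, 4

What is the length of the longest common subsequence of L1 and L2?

Taking 8 (L1 #5, L2 #4), 8 (L1 #8, L2 #5), 5 (L1 #9, L2 #6) gives a common subsequence of length 3. dp[11][9] = 3 confirms this is the maximum.

3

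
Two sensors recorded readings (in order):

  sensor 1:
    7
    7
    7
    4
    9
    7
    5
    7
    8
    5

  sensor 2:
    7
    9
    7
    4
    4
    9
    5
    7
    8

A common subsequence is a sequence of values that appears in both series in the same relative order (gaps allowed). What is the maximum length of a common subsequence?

7

Let dp[i][j] be the LCS length of the first i values of sensor 1 and the first j values of sensor 2. dp[i][j] = dp[i-1][j-1]+1 when the i-th and j-th values match, else max(dp[i-1][j], dp[i][j-1]).
    ·  7  9  7  4  4  9  5  7  8
 ·  0  0  0  0  0  0  0  0  0  0
 7  0  1  1  1  1  1  1  1  1  1
 7  0  1  1  2  2  2  2  2  2  2
 7  0  1  1  2  2  2  2  2  3  3
 4  0  1  1  2  3  3  3  3  3  3
 9  0  1  2  2  3  3  4  4  4  4
 7  0  1  2  3  3  3  4  4  5  5
 5  0  1  2  3  3  3  4  5  5  5
 7  0  1  2  3  3  3  4  5  6  6
 8  0  1  2  3  3  3  4  5  6  7
 5  0  1  2  3  3  3  4  5  6  7
dp[10][9] = 7. One LCS (by backtracking along matches): 7, 7, 4, 9, 5, 7, 8.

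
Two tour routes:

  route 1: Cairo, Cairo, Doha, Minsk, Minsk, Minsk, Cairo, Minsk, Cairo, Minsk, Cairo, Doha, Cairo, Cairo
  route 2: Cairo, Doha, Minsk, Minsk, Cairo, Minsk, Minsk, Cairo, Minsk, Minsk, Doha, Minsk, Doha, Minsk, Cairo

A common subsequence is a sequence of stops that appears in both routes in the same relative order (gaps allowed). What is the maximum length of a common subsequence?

10

Match Cairo at route 1[2]=route 2[1], Doha at route 1[3]=route 2[2], Minsk at route 1[4]=route 2[4], Minsk at route 1[5]=route 2[6], Minsk at route 1[6]=route 2[7], Cairo at route 1[7]=route 2[8], Minsk at route 1[8]=route 2[10], Minsk at route 1[10]=route 2[12], Doha at route 1[12]=route 2[13], Cairo at route 1[14]=route 2[15] — 10 stops in the same relative order in both. The LCS DP gives dp[14][15] = 10, so this is optimal.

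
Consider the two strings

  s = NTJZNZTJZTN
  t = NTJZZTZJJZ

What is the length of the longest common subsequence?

8

Let dp[i][j] be the LCS length of the first i characters of s and the first j characters of t. dp[i][j] = dp[i-1][j-1]+1 when the i-th and j-th characters match, else max(dp[i-1][j], dp[i][j-1]).
    ·  N  T  J  Z  Z  T  Z  J  J  Z
 ·  0  0  0  0  0  0  0  0  0  0  0
 N  0  1  1  1  1  1  1  1  1  1  1
 T  0  1  2  2  2  2  2  2  2  2  2
 J  0  1  2  3  3  3  3  3  3  3  3
 Z  0  1  2  3  4  4  4  4  4  4  4
 N  0  1  2  3  4  4  4  4  4  4  4
 Z  0  1  2  3  4  5  5  5  5  5  5
 T  0  1  2  3  4  5  6  6  6  6  6
 J  0  1  2  3  4  5  6  6  7  7  7
 Z  0  1  2  3  4  5  6  7  7  7  8
 T  0  1  2  3  4  5  6  7  7  7  8
 N  0  1  2  3  4  5  6  7  7  7  8
dp[11][10] = 8. One LCS (by backtracking along matches): NTJZZTJZ.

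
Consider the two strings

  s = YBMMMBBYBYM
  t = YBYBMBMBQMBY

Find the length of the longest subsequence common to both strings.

7

One common subsequence of length 7: Y [1,3], B [2,4], M [3,5], M [4,7], M [5,10], B [9,11], Y [10,12]. The LCS DP gives dp[11][12] = 7, so this is optimal.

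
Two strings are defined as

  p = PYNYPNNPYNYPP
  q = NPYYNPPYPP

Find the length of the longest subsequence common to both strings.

Let dp[i][j] be the LCS length of the first i characters of p and the first j characters of q. dp[i][j] = dp[i-1][j-1]+1 when the i-th and j-th characters match, else max(dp[i-1][j], dp[i][j-1]).
    ·  N  P  Y  Y  N  P  P  Y  P  P
 ·  0  0  0  0  0  0  0  0  0  0  0
 P  0  0  1  1  1  1  1  1  1  1  1
 Y  0  0  1  2  2  2  2  2  2  2  2
 N  0  1  1  2  2  3  3  3  3  3  3
 Y  0  1  1  2  3  3  3  3  4  4  4
 P  0  1  2  2  3  3  4  4  4  5  5
 N  0  1  2  2  3  4  4  4  4  5  5
 N  0  1  2  2  3  4  4  4  4  5  5
 P  0  1  2  2  3  4  5  5  5  5  6
 Y  0  1  2  3  3  4  5  5  6  6  6
 N  0  1  2  3  3  4  5  5  6  6  6
 Y  0  1  2  3  4  4  5  5  6  6  6
 P  0  1  2  3  4  4  5  6  6  7  7
 P  0  1  2  3  4  4  5  6  6  7  8
dp[13][10] = 8. One LCS (by backtracking along matches): PYNPPYPP.

8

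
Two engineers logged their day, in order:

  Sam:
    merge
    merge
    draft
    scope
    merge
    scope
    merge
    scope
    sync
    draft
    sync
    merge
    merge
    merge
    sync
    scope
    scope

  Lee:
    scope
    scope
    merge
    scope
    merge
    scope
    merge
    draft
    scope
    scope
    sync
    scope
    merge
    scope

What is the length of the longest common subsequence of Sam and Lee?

9

Pick merge (Sam #1, Lee #3); then merge (Sam #2, Lee #5); then scope (Sam #4, Lee #6); then merge (Sam #5, Lee #7); then scope (Sam #6, Lee #9); then scope (Sam #8, Lee #10); then sync (Sam #9, Lee #11); then merge (Sam #14, Lee #13); then scope (Sam #17, Lee #14); all 9 tasks appear in both, in order. dp[17][14] = 9 confirms this is the maximum.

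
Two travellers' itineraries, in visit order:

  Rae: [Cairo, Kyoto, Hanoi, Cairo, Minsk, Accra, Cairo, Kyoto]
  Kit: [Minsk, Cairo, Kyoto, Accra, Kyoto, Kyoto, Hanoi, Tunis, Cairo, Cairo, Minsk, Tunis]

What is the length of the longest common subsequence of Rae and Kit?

Match Cairo at Rae[1]=Kit[2], Kyoto at Rae[2]=Kit[6], Hanoi at Rae[3]=Kit[7], Cairo at Rae[4]=Kit[10], Minsk at Rae[5]=Kit[11] — 5 stops in the same relative order in both, and the DP table's final entry dp[8][12] is also 5, so no common subsequence is longer.

5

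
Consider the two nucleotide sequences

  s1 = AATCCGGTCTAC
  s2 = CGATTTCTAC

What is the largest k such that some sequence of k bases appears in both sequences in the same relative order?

7

Let dp[i][j] be the LCS length of the first i bases of s1 and the first j bases of s2. dp[i][j] = dp[i-1][j-1]+1 when the i-th and j-th bases match, else max(dp[i-1][j], dp[i][j-1]).
    ·  C  G  A  T  T  T  C  T  A  C
 ·  0  0  0  0  0  0  0  0  0  0  0
 A  0  0  0  1  1  1  1  1  1  1  1
 A  0  0  0  1  1  1  1  1  1  2  2
 T  0  0  0  1  2  2  2  2  2  2  2
 C  0  1  1  1  2  2  2  3  3  3  3
 C  0  1  1  1  2  2  2  3  3  3  4
 G  0  1  2  2  2  2  2  3  3  3  4
 G  0  1  2  2  2  2  2  3  3  3  4
 T  0  1  2  2  3  3  3  3  4  4  4
 C  0  1  2  2  3  3  3  4  4  4  5
 T  0  1  2  2  3  4  4  4  5  5  5
 A  0  1  2  3  3  4  4  4  5  6  6
 C  0  1  2  3  3  4  4  5  5  6  7
dp[12][10] = 7. One LCS (by backtracking along matches): ATTCTAC.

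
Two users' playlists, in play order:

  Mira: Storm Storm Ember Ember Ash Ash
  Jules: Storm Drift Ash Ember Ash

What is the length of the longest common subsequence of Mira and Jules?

3

Match Storm [1,1]; then Ember [4,4]; then Ash [6,5] — 3 songs in the same relative order in both. The LCS DP gives dp[6][5] = 3, so this is optimal.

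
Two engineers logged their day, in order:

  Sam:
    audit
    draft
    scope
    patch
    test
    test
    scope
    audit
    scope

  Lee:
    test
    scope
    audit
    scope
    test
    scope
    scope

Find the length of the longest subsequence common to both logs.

Pick audit at Sam[1]=Lee[3], scope at Sam[3]=Lee[4], test at Sam[6]=Lee[5], scope at Sam[7]=Lee[6], scope at Sam[9]=Lee[7]; all 5 tasks appear in both, in order. dp[9][7] = 5 confirms this is the maximum.

5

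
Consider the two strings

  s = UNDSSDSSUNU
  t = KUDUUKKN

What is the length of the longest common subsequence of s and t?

One common subsequence of length 4: U (s #1, t #2), D (s #3, t #3), U (s #9, t #5), N (s #10, t #8). Since dp[11][8] = 4, nothing longer is possible.

4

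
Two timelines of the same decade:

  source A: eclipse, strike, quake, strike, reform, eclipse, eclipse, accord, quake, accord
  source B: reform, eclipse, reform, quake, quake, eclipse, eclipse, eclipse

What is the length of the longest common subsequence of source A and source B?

4

One common subsequence of length 4: eclipse at source A[1]=source B[2], quake at source A[3]=source B[5], eclipse at source A[6]=source B[7], eclipse at source A[7]=source B[8]. Since dp[10][8] = 4, nothing longer is possible.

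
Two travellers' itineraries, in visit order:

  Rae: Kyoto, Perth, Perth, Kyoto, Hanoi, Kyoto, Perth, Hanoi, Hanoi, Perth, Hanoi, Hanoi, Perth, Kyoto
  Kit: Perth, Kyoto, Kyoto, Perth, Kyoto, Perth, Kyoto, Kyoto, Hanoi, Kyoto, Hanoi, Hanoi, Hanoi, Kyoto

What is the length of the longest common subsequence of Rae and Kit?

Match Kyoto [1,3], Perth [2,4], Perth [3,6], Kyoto [4,8], Hanoi [5,9], Kyoto [6,10], Hanoi [9,11], Hanoi [11,12], Hanoi [12,13], Kyoto [14,14] — 10 stops in the same relative order in both. dp[14][14] = 10 confirms this is the maximum.

10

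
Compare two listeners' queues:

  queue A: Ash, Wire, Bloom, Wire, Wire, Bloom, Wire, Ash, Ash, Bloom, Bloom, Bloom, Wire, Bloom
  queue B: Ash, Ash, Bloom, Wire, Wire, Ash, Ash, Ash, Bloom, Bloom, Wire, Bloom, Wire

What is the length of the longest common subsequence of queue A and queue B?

Taking Ash at queue A[1]=queue B[2] → Bloom at queue A[3]=queue B[3] → Wire at queue A[4]=queue B[4] → Wire at queue A[5]=queue B[5] → Ash at queue A[8]=queue B[7] → Ash at queue A[9]=queue B[8] → Bloom at queue A[10]=queue B[9] → Bloom at queue A[11]=queue B[10] → Bloom at queue A[12]=queue B[12] → Wire at queue A[13]=queue B[13] gives a common subsequence of length 10. dp[14][13] = 10 confirms this is the maximum.

10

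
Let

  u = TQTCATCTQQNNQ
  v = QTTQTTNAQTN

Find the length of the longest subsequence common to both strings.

6

Match T [1,3] → Q [2,4] → T [3,6] → A [5,8] → T [8,10] → N [12,11] — 6 characters in the same relative order in both. Since dp[13][11] = 6, nothing longer is possible.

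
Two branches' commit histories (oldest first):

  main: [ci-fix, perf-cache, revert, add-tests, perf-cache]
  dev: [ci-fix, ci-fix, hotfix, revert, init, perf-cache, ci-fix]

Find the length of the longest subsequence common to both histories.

3

Match ci-fix at main[1]=dev[2], then revert at main[3]=dev[4], then perf-cache at main[5]=dev[6] — 3 commits in the same relative order in both, and the DP table's final entry dp[5][7] is also 3, so no common subsequence is longer.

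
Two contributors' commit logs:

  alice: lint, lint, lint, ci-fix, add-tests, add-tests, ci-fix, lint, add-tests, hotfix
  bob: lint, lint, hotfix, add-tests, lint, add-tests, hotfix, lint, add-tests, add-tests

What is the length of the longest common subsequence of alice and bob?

Match lint [1,1] → lint [2,2] → lint [3,5] → add-tests [5,6] → add-tests [6,9] → add-tests [9,10] — 6 commits in the same relative order in both. The LCS DP gives dp[10][10] = 6, so this is optimal.

6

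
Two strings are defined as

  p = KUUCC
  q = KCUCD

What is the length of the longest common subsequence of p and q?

3

Let dp[i][j] be the LCS length of the first i characters of p and the first j characters of q. dp[i][j] = dp[i-1][j-1]+1 when the i-th and j-th characters match, else max(dp[i-1][j], dp[i][j-1]).
    ·  K  C  U  C  D
 ·  0  0  0  0  0  0
 K  0  1  1  1  1  1
 U  0  1  1  2  2  2
 U  0  1  1  2  2  2
 C  0  1  2  2  3  3
 C  0  1  2  2  3  3
dp[5][5] = 3. One LCS (by backtracking along matches): KUC.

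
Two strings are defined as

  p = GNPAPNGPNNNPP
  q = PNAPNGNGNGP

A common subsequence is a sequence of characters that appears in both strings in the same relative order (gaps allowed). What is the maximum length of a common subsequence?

8

Let dp[i][j] be the LCS length of the first i characters of p and the first j characters of q. dp[i][j] = dp[i-1][j-1]+1 when the i-th and j-th characters match, else max(dp[i-1][j], dp[i][j-1]).
    ·  P  N  A  P  N  G  N  G  N  G  P
 ·  0  0  0  0  0  0  0  0  0  0  0  0
 G  0  0  0  0  0  0  1  1  1  1  1  1
 N  0  0  1  1  1  1  1  2  2  2  2  2
 P  0  1  1  1  2  2  2  2  2  2  2  3
 A  0  1  1  2  2  2  2  2  2  2  2  3
 P  0  1  1  2  3  3  3  3  3  3  3  3
 N  0  1  2  2  3  4  4  4  4  4  4  4
 G  0  1  2  2  3  4  5  5  5  5  5  5
 P  0  1  2  2  3  4  5  5  5  5  5  6
 N  0  1  2  2  3  4  5  6  6  6  6  6
 N  0  1  2  2  3  4  5  6  6  7  7  7
 N  0  1  2  2  3  4  5  6  6  7  7  7
 P  0  1  2  2  3  4  5  6  6  7  7  8
 P  0  1  2  2  3  4  5  6  6  7  7  8
dp[13][11] = 8. One LCS (by backtracking along matches): NAPNGNNP.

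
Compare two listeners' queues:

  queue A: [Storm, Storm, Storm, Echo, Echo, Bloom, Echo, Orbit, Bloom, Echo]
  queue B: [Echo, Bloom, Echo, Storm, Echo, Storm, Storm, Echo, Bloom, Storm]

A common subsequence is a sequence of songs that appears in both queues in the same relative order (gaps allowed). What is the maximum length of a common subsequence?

5

Pick Storm (queue A #1, queue B #4), then Storm (queue A #2, queue B #6), then Storm (queue A #3, queue B #7), then Echo (queue A #5, queue B #8), then Bloom (queue A #6, queue B #9); all 5 songs appear in both, in order. Since dp[10][10] = 5, nothing longer is possible.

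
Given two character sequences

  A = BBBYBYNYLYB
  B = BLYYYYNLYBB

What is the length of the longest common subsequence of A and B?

7

Let dp[i][j] be the LCS length of the first i characters of A and the first j characters of B. dp[i][j] = dp[i-1][j-1]+1 when the i-th and j-th characters match, else max(dp[i-1][j], dp[i][j-1]).
    ·  B  L  Y  Y  Y  Y  N  L  Y  B  B
 ·  0  0  0  0  0  0  0  0  0  0  0  0
 B  0  1  1  1  1  1  1  1  1  1  1  1
 B  0  1  1  1  1  1  1  1  1  1  2  2
 B  0  1  1  1  1  1  1  1  1  1  2  3
 Y  0  1  1  2  2  2  2  2  2  2  2  3
 B  0  1  1  2  2  2  2  2  2  2  3  3
 Y  0  1  1  2  3  3  3  3  3  3  3  3
 N  0  1  1  2  3  3  3  4  4  4  4  4
 Y  0  1  1  2  3  4  4  4  4  5  5  5
 L  0  1  2  2  3  4  4  4  5  5  5  5
 Y  0  1  2  3  3  4  5  5  5  6  6  6
 B  0  1  2  3  3  4  5  5  5  6  7  7
dp[11][11] = 7. One LCS (by backtracking along matches): BYYNLYB.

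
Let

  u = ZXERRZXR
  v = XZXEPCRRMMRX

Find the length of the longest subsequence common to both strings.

Let dp[i][j] be the LCS length of the first i characters of u and the first j characters of v. dp[i][j] = dp[i-1][j-1]+1 when the i-th and j-th characters match, else max(dp[i-1][j], dp[i][j-1]).
    ·  X  Z  X  E  P  C  R  R  M  M  R  X
 ·  0  0  0  0  0  0  0  0  0  0  0  0  0
 Z  0  0  1  1  1  1  1  1  1  1  1  1  1
 X  0  1  1  2  2  2  2  2  2  2  2  2  2
 E  0  1  1  2  3  3  3  3  3  3  3  3  3
 R  0  1  1  2  3  3  3  4  4  4  4  4  4
 R  0  1  1  2  3  3  3  4  5  5  5  5  5
 Z  0  1  2  2  3  3  3  4  5  5  5  5  5
 X  0  1  2  3  3  3  3  4  5  5  5  5  6
 R  0  1  2  3  3  3  3  4  5  5  5  6  6
dp[8][12] = 6. One LCS (by backtracking along matches): ZXERRX.

6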